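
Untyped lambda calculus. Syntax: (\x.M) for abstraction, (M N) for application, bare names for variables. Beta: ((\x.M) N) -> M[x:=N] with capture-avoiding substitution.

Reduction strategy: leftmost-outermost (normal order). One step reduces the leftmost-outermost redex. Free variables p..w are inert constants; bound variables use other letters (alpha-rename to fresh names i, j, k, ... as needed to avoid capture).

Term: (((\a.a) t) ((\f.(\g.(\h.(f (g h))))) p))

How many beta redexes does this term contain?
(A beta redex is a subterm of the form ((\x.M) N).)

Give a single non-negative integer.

Term: (((\a.a) t) ((\f.(\g.(\h.(f (g h))))) p))
  Redex: ((\a.a) t)
  Redex: ((\f.(\g.(\h.(f (g h))))) p)
Total redexes: 2

Answer: 2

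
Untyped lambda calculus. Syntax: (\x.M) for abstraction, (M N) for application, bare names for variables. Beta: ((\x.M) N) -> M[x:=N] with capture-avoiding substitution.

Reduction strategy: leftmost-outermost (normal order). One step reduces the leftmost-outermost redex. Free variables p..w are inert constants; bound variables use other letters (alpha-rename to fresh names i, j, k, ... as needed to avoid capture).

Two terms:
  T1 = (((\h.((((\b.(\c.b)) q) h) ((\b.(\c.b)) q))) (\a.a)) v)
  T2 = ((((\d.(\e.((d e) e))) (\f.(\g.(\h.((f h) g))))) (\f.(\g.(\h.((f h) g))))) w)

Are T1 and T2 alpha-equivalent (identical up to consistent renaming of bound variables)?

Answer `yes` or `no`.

Term 1: (((\h.((((\b.(\c.b)) q) h) ((\b.(\c.b)) q))) (\a.a)) v)
Term 2: ((((\d.(\e.((d e) e))) (\f.(\g.(\h.((f h) g))))) (\f.(\g.(\h.((f h) g))))) w)
Alpha-equivalence: compare structure up to binder renaming.
Result: False

Answer: no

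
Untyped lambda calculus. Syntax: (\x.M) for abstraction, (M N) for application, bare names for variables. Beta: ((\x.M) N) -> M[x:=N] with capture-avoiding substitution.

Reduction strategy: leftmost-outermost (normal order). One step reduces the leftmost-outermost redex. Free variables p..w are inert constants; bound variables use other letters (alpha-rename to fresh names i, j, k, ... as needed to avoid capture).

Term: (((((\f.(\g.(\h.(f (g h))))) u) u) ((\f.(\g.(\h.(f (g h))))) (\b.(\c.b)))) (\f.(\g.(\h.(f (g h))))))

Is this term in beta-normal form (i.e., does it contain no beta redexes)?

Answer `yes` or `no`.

Term: (((((\f.(\g.(\h.(f (g h))))) u) u) ((\f.(\g.(\h.(f (g h))))) (\b.(\c.b)))) (\f.(\g.(\h.(f (g h))))))
Found 2 beta redex(es).

Answer: no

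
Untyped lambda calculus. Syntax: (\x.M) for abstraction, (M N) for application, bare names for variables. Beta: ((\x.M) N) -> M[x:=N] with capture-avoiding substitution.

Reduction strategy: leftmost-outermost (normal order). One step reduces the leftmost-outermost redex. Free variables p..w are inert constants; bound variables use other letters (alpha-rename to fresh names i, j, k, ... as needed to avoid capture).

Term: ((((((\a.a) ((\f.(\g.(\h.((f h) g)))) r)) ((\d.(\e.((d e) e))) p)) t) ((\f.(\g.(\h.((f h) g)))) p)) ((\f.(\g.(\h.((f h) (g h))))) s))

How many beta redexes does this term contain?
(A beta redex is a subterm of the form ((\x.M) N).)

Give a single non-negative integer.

Term: ((((((\a.a) ((\f.(\g.(\h.((f h) g)))) r)) ((\d.(\e.((d e) e))) p)) t) ((\f.(\g.(\h.((f h) g)))) p)) ((\f.(\g.(\h.((f h) (g h))))) s))
  Redex: ((\a.a) ((\f.(\g.(\h.((f h) g)))) r))
  Redex: ((\f.(\g.(\h.((f h) g)))) r)
  Redex: ((\d.(\e.((d e) e))) p)
  Redex: ((\f.(\g.(\h.((f h) g)))) p)
  Redex: ((\f.(\g.(\h.((f h) (g h))))) s)
Total redexes: 5

Answer: 5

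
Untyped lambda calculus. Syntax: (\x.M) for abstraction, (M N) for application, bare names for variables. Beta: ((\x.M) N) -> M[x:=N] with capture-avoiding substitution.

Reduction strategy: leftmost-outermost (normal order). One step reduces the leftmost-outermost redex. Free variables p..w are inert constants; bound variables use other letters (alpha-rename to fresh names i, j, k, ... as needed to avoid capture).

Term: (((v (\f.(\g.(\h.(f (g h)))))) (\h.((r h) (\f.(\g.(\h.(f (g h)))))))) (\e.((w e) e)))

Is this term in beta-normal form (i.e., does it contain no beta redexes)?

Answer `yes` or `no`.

Term: (((v (\f.(\g.(\h.(f (g h)))))) (\h.((r h) (\f.(\g.(\h.(f (g h)))))))) (\e.((w e) e)))
No beta redexes found.

Answer: yes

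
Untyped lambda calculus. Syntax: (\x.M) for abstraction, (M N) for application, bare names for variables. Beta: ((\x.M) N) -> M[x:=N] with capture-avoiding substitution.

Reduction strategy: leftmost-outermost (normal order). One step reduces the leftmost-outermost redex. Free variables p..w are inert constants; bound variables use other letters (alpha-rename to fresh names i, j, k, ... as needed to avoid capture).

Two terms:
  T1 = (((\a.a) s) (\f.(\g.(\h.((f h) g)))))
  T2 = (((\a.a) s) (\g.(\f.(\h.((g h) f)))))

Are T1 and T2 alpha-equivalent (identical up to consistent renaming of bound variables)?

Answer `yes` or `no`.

Term 1: (((\a.a) s) (\f.(\g.(\h.((f h) g)))))
Term 2: (((\a.a) s) (\g.(\f.(\h.((g h) f)))))
Alpha-equivalence: compare structure up to binder renaming.
Result: True

Answer: yes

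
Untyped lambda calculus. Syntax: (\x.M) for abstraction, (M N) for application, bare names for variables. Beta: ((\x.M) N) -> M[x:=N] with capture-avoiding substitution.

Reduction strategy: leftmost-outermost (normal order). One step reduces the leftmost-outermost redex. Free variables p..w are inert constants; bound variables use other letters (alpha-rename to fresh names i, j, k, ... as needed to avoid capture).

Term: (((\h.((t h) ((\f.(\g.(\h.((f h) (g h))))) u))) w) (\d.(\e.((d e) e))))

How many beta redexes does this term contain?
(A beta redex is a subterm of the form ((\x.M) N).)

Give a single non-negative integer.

Term: (((\h.((t h) ((\f.(\g.(\h.((f h) (g h))))) u))) w) (\d.(\e.((d e) e))))
  Redex: ((\h.((t h) ((\f.(\g.(\h.((f h) (g h))))) u))) w)
  Redex: ((\f.(\g.(\h.((f h) (g h))))) u)
Total redexes: 2

Answer: 2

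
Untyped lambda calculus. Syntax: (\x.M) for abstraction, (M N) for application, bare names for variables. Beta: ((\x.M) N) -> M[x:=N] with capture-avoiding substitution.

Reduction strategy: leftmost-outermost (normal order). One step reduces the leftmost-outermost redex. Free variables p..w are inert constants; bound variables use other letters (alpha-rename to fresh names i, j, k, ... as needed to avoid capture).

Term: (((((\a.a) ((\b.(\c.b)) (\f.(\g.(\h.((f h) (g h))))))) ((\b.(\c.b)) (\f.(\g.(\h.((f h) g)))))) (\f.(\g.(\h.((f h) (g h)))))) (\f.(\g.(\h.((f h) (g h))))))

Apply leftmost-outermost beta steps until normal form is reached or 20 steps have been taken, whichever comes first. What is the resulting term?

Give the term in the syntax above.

Answer: (\h.(\i.((h i) (\j.((h j) (i j))))))

Derivation:
Step 0: (((((\a.a) ((\b.(\c.b)) (\f.(\g.(\h.((f h) (g h))))))) ((\b.(\c.b)) (\f.(\g.(\h.((f h) g)))))) (\f.(\g.(\h.((f h) (g h)))))) (\f.(\g.(\h.((f h) (g h))))))
Step 1: (((((\b.(\c.b)) (\f.(\g.(\h.((f h) (g h)))))) ((\b.(\c.b)) (\f.(\g.(\h.((f h) g)))))) (\f.(\g.(\h.((f h) (g h)))))) (\f.(\g.(\h.((f h) (g h))))))
Step 2: ((((\c.(\f.(\g.(\h.((f h) (g h)))))) ((\b.(\c.b)) (\f.(\g.(\h.((f h) g)))))) (\f.(\g.(\h.((f h) (g h)))))) (\f.(\g.(\h.((f h) (g h))))))
Step 3: (((\f.(\g.(\h.((f h) (g h))))) (\f.(\g.(\h.((f h) (g h)))))) (\f.(\g.(\h.((f h) (g h))))))
Step 4: ((\g.(\h.(((\f.(\g.(\h.((f h) (g h))))) h) (g h)))) (\f.(\g.(\h.((f h) (g h))))))
Step 5: (\h.(((\f.(\g.(\h.((f h) (g h))))) h) ((\f.(\g.(\h.((f h) (g h))))) h)))
Step 6: (\h.((\g.(\i.((h i) (g i)))) ((\f.(\g.(\h.((f h) (g h))))) h)))
Step 7: (\h.(\i.((h i) (((\f.(\g.(\h.((f h) (g h))))) h) i))))
Step 8: (\h.(\i.((h i) ((\g.(\i.((h i) (g i)))) i))))
Step 9: (\h.(\i.((h i) (\j.((h j) (i j))))))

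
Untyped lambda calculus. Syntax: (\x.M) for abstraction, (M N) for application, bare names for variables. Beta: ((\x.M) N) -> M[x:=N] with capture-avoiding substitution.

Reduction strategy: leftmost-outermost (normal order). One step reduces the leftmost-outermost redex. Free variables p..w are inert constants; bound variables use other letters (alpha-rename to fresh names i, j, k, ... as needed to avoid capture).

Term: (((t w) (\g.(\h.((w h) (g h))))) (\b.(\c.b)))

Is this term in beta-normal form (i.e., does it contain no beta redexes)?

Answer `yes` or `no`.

Term: (((t w) (\g.(\h.((w h) (g h))))) (\b.(\c.b)))
No beta redexes found.

Answer: yes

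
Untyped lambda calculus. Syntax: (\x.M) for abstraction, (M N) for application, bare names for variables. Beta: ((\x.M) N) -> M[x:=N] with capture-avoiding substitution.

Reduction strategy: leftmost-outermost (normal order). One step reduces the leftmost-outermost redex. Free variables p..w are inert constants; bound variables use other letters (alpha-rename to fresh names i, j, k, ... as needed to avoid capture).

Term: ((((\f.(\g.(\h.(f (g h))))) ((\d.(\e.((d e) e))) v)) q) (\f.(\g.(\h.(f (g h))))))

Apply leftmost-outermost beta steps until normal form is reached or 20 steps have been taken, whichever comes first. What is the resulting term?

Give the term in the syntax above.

Step 0: ((((\f.(\g.(\h.(f (g h))))) ((\d.(\e.((d e) e))) v)) q) (\f.(\g.(\h.(f (g h))))))
Step 1: (((\g.(\h.(((\d.(\e.((d e) e))) v) (g h)))) q) (\f.(\g.(\h.(f (g h))))))
Step 2: ((\h.(((\d.(\e.((d e) e))) v) (q h))) (\f.(\g.(\h.(f (g h))))))
Step 3: (((\d.(\e.((d e) e))) v) (q (\f.(\g.(\h.(f (g h)))))))
Step 4: ((\e.((v e) e)) (q (\f.(\g.(\h.(f (g h)))))))
Step 5: ((v (q (\f.(\g.(\h.(f (g h))))))) (q (\f.(\g.(\h.(f (g h)))))))

Answer: ((v (q (\f.(\g.(\h.(f (g h))))))) (q (\f.(\g.(\h.(f (g h)))))))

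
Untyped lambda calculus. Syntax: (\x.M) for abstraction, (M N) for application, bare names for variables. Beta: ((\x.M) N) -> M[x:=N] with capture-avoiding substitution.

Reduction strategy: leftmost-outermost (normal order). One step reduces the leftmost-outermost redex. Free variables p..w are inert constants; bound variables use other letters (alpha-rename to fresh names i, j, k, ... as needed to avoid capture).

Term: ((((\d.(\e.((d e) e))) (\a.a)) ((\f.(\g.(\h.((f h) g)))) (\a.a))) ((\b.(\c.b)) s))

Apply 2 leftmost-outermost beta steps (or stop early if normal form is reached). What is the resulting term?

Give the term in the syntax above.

Answer: ((((\a.a) ((\f.(\g.(\h.((f h) g)))) (\a.a))) ((\f.(\g.(\h.((f h) g)))) (\a.a))) ((\b.(\c.b)) s))

Derivation:
Step 0: ((((\d.(\e.((d e) e))) (\a.a)) ((\f.(\g.(\h.((f h) g)))) (\a.a))) ((\b.(\c.b)) s))
Step 1: (((\e.(((\a.a) e) e)) ((\f.(\g.(\h.((f h) g)))) (\a.a))) ((\b.(\c.b)) s))
Step 2: ((((\a.a) ((\f.(\g.(\h.((f h) g)))) (\a.a))) ((\f.(\g.(\h.((f h) g)))) (\a.a))) ((\b.(\c.b)) s))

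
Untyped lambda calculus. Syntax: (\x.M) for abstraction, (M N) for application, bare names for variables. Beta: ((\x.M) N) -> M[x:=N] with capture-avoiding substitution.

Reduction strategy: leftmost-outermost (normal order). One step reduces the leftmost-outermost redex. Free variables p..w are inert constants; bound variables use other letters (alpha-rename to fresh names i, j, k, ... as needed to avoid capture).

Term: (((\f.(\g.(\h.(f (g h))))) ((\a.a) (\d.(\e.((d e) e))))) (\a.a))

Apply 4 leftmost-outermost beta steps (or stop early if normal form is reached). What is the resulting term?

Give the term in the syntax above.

Step 0: (((\f.(\g.(\h.(f (g h))))) ((\a.a) (\d.(\e.((d e) e))))) (\a.a))
Step 1: ((\g.(\h.(((\a.a) (\d.(\e.((d e) e)))) (g h)))) (\a.a))
Step 2: (\h.(((\a.a) (\d.(\e.((d e) e)))) ((\a.a) h)))
Step 3: (\h.((\d.(\e.((d e) e))) ((\a.a) h)))
Step 4: (\h.(\e.((((\a.a) h) e) e)))

Answer: (\h.(\e.((((\a.a) h) e) e)))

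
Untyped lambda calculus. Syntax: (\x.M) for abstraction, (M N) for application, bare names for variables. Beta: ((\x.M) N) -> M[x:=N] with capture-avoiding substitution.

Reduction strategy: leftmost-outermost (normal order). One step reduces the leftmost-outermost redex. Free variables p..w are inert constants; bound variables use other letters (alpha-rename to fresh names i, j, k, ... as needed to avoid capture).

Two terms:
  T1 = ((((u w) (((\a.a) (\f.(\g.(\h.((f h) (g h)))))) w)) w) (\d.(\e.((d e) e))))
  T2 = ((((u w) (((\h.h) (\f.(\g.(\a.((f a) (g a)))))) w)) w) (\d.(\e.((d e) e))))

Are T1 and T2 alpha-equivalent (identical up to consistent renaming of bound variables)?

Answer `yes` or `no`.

Term 1: ((((u w) (((\a.a) (\f.(\g.(\h.((f h) (g h)))))) w)) w) (\d.(\e.((d e) e))))
Term 2: ((((u w) (((\h.h) (\f.(\g.(\a.((f a) (g a)))))) w)) w) (\d.(\e.((d e) e))))
Alpha-equivalence: compare structure up to binder renaming.
Result: True

Answer: yes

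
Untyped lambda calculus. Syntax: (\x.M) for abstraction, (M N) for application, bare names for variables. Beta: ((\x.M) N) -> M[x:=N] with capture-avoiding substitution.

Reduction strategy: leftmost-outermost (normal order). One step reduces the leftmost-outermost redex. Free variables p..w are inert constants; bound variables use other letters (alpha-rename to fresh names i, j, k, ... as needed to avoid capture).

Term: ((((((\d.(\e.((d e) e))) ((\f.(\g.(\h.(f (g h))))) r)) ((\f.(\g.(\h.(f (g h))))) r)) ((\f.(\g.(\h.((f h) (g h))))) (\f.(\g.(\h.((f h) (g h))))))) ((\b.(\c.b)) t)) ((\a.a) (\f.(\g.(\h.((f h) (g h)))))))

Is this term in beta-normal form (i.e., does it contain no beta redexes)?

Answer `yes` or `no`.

Term: ((((((\d.(\e.((d e) e))) ((\f.(\g.(\h.(f (g h))))) r)) ((\f.(\g.(\h.(f (g h))))) r)) ((\f.(\g.(\h.((f h) (g h))))) (\f.(\g.(\h.((f h) (g h))))))) ((\b.(\c.b)) t)) ((\a.a) (\f.(\g.(\h.((f h) (g h)))))))
Found 6 beta redex(es).

Answer: no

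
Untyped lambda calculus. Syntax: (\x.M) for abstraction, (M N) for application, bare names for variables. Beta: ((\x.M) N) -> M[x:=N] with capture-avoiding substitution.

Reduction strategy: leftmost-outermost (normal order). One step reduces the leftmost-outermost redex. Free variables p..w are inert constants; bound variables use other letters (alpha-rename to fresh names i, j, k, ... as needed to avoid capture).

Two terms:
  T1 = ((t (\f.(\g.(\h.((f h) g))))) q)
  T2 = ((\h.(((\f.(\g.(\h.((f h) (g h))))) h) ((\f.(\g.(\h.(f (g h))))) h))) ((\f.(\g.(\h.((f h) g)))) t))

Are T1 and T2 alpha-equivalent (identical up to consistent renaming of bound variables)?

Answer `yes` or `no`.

Term 1: ((t (\f.(\g.(\h.((f h) g))))) q)
Term 2: ((\h.(((\f.(\g.(\h.((f h) (g h))))) h) ((\f.(\g.(\h.(f (g h))))) h))) ((\f.(\g.(\h.((f h) g)))) t))
Alpha-equivalence: compare structure up to binder renaming.
Result: False

Answer: no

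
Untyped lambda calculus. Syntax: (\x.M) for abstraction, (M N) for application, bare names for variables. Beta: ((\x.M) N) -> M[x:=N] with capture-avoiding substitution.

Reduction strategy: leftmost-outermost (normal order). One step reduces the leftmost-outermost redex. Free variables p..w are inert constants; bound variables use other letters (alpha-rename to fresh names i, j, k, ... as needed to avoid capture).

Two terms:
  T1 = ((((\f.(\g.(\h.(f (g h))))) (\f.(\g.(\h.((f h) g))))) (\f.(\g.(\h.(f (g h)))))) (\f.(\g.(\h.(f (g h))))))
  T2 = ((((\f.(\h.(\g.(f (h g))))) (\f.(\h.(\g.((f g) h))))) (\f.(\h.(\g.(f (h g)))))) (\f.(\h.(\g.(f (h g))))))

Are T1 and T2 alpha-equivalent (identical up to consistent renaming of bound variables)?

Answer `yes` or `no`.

Answer: yes

Derivation:
Term 1: ((((\f.(\g.(\h.(f (g h))))) (\f.(\g.(\h.((f h) g))))) (\f.(\g.(\h.(f (g h)))))) (\f.(\g.(\h.(f (g h))))))
Term 2: ((((\f.(\h.(\g.(f (h g))))) (\f.(\h.(\g.((f g) h))))) (\f.(\h.(\g.(f (h g)))))) (\f.(\h.(\g.(f (h g))))))
Alpha-equivalence: compare structure up to binder renaming.
Result: True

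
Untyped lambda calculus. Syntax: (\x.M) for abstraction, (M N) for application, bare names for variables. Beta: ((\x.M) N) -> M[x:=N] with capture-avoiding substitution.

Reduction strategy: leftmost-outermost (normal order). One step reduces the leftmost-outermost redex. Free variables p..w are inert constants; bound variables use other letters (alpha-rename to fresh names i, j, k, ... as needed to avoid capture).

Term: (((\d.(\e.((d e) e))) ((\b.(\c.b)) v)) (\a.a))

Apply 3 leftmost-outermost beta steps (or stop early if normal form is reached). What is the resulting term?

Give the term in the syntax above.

Step 0: (((\d.(\e.((d e) e))) ((\b.(\c.b)) v)) (\a.a))
Step 1: ((\e.((((\b.(\c.b)) v) e) e)) (\a.a))
Step 2: ((((\b.(\c.b)) v) (\a.a)) (\a.a))
Step 3: (((\c.v) (\a.a)) (\a.a))

Answer: (((\c.v) (\a.a)) (\a.a))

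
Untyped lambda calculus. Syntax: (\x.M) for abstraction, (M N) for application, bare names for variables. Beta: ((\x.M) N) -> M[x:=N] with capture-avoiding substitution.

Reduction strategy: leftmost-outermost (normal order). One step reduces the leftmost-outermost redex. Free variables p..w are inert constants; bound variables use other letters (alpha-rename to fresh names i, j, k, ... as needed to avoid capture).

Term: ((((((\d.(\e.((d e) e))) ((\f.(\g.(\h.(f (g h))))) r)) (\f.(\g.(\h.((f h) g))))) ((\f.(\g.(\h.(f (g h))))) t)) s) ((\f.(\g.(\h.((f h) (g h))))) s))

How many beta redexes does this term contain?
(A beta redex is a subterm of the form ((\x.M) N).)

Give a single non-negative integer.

Term: ((((((\d.(\e.((d e) e))) ((\f.(\g.(\h.(f (g h))))) r)) (\f.(\g.(\h.((f h) g))))) ((\f.(\g.(\h.(f (g h))))) t)) s) ((\f.(\g.(\h.((f h) (g h))))) s))
  Redex: ((\d.(\e.((d e) e))) ((\f.(\g.(\h.(f (g h))))) r))
  Redex: ((\f.(\g.(\h.(f (g h))))) r)
  Redex: ((\f.(\g.(\h.(f (g h))))) t)
  Redex: ((\f.(\g.(\h.((f h) (g h))))) s)
Total redexes: 4

Answer: 4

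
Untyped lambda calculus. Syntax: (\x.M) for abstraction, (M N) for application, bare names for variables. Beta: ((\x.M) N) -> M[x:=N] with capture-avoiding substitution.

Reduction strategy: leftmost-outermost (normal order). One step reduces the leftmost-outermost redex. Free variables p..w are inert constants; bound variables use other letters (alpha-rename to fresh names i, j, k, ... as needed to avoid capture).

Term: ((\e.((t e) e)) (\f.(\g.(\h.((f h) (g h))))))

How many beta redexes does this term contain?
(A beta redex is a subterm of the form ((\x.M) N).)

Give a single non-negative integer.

Answer: 1

Derivation:
Term: ((\e.((t e) e)) (\f.(\g.(\h.((f h) (g h))))))
  Redex: ((\e.((t e) e)) (\f.(\g.(\h.((f h) (g h))))))
Total redexes: 1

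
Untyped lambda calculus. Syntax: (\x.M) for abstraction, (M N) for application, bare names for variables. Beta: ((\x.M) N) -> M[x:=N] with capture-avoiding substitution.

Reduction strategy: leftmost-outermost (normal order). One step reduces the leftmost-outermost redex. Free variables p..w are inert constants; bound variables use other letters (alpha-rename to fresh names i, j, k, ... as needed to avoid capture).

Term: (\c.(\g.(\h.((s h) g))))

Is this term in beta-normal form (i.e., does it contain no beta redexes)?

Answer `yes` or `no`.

Term: (\c.(\g.(\h.((s h) g))))
No beta redexes found.

Answer: yes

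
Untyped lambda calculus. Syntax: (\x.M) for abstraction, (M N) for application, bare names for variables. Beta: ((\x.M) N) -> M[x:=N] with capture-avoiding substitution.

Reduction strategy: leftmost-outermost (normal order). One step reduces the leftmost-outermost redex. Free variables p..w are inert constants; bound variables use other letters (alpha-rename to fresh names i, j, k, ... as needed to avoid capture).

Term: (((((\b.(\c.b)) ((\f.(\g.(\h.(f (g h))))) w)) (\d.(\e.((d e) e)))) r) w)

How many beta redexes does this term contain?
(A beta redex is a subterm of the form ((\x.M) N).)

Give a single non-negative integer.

Answer: 2

Derivation:
Term: (((((\b.(\c.b)) ((\f.(\g.(\h.(f (g h))))) w)) (\d.(\e.((d e) e)))) r) w)
  Redex: ((\b.(\c.b)) ((\f.(\g.(\h.(f (g h))))) w))
  Redex: ((\f.(\g.(\h.(f (g h))))) w)
Total redexes: 2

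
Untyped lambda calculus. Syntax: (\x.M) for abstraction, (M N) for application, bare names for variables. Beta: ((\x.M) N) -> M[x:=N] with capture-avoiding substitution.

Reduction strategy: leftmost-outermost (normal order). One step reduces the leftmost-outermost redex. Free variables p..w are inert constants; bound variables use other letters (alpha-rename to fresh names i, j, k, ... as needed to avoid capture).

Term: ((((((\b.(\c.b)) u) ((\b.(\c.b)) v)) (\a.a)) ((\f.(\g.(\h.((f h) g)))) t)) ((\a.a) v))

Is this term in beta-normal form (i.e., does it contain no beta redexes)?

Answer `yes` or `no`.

Answer: no

Derivation:
Term: ((((((\b.(\c.b)) u) ((\b.(\c.b)) v)) (\a.a)) ((\f.(\g.(\h.((f h) g)))) t)) ((\a.a) v))
Found 4 beta redex(es).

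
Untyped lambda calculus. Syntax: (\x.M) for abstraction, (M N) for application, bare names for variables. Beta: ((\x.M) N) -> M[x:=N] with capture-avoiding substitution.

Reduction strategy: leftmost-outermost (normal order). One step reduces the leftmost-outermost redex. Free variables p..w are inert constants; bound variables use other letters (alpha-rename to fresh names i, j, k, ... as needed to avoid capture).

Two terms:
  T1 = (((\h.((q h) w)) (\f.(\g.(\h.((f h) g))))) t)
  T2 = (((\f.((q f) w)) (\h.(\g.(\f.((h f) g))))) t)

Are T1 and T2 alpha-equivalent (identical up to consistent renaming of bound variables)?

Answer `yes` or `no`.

Term 1: (((\h.((q h) w)) (\f.(\g.(\h.((f h) g))))) t)
Term 2: (((\f.((q f) w)) (\h.(\g.(\f.((h f) g))))) t)
Alpha-equivalence: compare structure up to binder renaming.
Result: True

Answer: yes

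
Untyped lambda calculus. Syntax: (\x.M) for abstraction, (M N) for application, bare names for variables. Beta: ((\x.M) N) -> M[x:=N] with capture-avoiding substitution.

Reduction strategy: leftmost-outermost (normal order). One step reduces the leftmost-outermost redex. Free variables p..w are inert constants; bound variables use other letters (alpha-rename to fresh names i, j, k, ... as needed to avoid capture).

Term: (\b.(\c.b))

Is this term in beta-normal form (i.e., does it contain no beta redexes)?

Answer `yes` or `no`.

Answer: yes

Derivation:
Term: (\b.(\c.b))
No beta redexes found.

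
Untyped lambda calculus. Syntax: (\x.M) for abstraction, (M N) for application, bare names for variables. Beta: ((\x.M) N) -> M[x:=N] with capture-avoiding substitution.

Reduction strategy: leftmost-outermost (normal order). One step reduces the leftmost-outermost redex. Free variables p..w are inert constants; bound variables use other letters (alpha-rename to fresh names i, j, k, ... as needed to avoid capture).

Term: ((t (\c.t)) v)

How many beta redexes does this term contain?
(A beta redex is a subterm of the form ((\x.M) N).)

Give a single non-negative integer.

Answer: 0

Derivation:
Term: ((t (\c.t)) v)
  (no redexes)
Total redexes: 0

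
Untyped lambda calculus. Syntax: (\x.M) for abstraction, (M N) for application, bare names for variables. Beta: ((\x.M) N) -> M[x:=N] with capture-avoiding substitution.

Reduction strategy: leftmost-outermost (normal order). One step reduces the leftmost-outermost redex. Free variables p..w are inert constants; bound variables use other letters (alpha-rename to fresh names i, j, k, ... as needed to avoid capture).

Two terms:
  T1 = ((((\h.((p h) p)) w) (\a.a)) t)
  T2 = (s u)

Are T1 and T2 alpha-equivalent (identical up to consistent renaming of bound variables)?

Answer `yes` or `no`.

Answer: no

Derivation:
Term 1: ((((\h.((p h) p)) w) (\a.a)) t)
Term 2: (s u)
Alpha-equivalence: compare structure up to binder renaming.
Result: False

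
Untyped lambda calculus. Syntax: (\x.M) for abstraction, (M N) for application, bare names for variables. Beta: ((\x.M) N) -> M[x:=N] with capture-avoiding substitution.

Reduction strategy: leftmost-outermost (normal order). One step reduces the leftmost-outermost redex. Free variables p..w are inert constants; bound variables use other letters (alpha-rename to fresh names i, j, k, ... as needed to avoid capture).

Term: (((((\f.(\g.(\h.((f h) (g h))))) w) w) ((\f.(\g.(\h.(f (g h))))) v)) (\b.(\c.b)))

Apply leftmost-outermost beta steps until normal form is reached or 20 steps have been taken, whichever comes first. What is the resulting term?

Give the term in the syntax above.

Step 0: (((((\f.(\g.(\h.((f h) (g h))))) w) w) ((\f.(\g.(\h.(f (g h))))) v)) (\b.(\c.b)))
Step 1: ((((\g.(\h.((w h) (g h)))) w) ((\f.(\g.(\h.(f (g h))))) v)) (\b.(\c.b)))
Step 2: (((\h.((w h) (w h))) ((\f.(\g.(\h.(f (g h))))) v)) (\b.(\c.b)))
Step 3: (((w ((\f.(\g.(\h.(f (g h))))) v)) (w ((\f.(\g.(\h.(f (g h))))) v))) (\b.(\c.b)))
Step 4: (((w (\g.(\h.(v (g h))))) (w ((\f.(\g.(\h.(f (g h))))) v))) (\b.(\c.b)))
Step 5: (((w (\g.(\h.(v (g h))))) (w (\g.(\h.(v (g h)))))) (\b.(\c.b)))

Answer: (((w (\g.(\h.(v (g h))))) (w (\g.(\h.(v (g h)))))) (\b.(\c.b)))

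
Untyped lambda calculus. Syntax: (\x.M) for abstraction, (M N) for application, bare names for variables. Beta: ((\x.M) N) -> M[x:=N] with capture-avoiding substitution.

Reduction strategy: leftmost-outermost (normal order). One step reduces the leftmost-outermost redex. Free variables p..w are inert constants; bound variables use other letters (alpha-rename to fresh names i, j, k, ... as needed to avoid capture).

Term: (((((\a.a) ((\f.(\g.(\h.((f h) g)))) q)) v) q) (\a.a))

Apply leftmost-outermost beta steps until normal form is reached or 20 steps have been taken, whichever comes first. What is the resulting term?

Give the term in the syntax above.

Answer: (((q q) v) (\a.a))

Derivation:
Step 0: (((((\a.a) ((\f.(\g.(\h.((f h) g)))) q)) v) q) (\a.a))
Step 1: (((((\f.(\g.(\h.((f h) g)))) q) v) q) (\a.a))
Step 2: ((((\g.(\h.((q h) g))) v) q) (\a.a))
Step 3: (((\h.((q h) v)) q) (\a.a))
Step 4: (((q q) v) (\a.a))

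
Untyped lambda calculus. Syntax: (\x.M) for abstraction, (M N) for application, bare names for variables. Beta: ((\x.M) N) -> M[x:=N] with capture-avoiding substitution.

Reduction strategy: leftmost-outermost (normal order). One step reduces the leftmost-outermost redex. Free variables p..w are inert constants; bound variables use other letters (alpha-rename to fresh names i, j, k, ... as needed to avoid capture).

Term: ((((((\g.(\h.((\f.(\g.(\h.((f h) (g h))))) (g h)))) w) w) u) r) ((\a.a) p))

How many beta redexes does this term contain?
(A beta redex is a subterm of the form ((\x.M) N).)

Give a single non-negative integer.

Answer: 3

Derivation:
Term: ((((((\g.(\h.((\f.(\g.(\h.((f h) (g h))))) (g h)))) w) w) u) r) ((\a.a) p))
  Redex: ((\g.(\h.((\f.(\g.(\h.((f h) (g h))))) (g h)))) w)
  Redex: ((\f.(\g.(\h.((f h) (g h))))) (g h))
  Redex: ((\a.a) p)
Total redexes: 3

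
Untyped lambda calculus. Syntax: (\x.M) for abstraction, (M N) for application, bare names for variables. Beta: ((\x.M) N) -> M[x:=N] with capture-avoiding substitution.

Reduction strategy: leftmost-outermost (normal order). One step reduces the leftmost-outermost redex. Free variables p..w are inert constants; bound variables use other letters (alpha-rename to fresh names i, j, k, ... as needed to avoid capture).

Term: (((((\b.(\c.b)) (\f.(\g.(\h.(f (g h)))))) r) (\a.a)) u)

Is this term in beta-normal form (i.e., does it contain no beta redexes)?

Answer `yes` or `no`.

Term: (((((\b.(\c.b)) (\f.(\g.(\h.(f (g h)))))) r) (\a.a)) u)
Found 1 beta redex(es).

Answer: no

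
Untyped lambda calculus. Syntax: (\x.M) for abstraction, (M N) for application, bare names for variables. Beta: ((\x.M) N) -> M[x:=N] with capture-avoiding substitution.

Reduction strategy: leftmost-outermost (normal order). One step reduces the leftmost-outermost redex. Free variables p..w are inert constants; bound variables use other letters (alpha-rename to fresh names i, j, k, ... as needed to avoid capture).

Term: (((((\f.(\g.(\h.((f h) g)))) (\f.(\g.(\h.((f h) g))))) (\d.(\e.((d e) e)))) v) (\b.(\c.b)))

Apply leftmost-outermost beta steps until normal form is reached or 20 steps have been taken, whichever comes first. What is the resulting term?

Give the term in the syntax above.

Step 0: (((((\f.(\g.(\h.((f h) g)))) (\f.(\g.(\h.((f h) g))))) (\d.(\e.((d e) e)))) v) (\b.(\c.b)))
Step 1: ((((\g.(\h.(((\f.(\g.(\h.((f h) g)))) h) g))) (\d.(\e.((d e) e)))) v) (\b.(\c.b)))
Step 2: (((\h.(((\f.(\g.(\h.((f h) g)))) h) (\d.(\e.((d e) e))))) v) (\b.(\c.b)))
Step 3: ((((\f.(\g.(\h.((f h) g)))) v) (\d.(\e.((d e) e)))) (\b.(\c.b)))
Step 4: (((\g.(\h.((v h) g))) (\d.(\e.((d e) e)))) (\b.(\c.b)))
Step 5: ((\h.((v h) (\d.(\e.((d e) e))))) (\b.(\c.b)))
Step 6: ((v (\b.(\c.b))) (\d.(\e.((d e) e))))

Answer: ((v (\b.(\c.b))) (\d.(\e.((d e) e))))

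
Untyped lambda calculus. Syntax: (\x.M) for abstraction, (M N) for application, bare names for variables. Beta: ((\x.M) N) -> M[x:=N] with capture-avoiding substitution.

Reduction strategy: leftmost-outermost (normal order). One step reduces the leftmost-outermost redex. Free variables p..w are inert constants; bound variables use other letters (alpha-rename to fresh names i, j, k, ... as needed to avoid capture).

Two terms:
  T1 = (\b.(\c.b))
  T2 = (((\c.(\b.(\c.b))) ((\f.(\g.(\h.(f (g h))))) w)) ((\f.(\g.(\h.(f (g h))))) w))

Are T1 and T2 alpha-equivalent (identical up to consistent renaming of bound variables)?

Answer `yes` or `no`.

Term 1: (\b.(\c.b))
Term 2: (((\c.(\b.(\c.b))) ((\f.(\g.(\h.(f (g h))))) w)) ((\f.(\g.(\h.(f (g h))))) w))
Alpha-equivalence: compare structure up to binder renaming.
Result: False

Answer: no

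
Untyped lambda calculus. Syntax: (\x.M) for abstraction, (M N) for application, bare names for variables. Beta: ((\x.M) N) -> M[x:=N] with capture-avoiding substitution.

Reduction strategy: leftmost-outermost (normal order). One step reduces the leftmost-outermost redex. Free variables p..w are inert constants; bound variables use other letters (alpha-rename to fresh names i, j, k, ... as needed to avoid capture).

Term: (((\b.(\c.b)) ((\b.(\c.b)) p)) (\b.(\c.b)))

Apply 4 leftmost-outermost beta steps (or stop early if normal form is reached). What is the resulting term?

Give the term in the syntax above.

Answer: (\c.p)

Derivation:
Step 0: (((\b.(\c.b)) ((\b.(\c.b)) p)) (\b.(\c.b)))
Step 1: ((\c.((\b.(\c.b)) p)) (\b.(\c.b)))
Step 2: ((\b.(\c.b)) p)
Step 3: (\c.p)
Step 4: (normal form reached)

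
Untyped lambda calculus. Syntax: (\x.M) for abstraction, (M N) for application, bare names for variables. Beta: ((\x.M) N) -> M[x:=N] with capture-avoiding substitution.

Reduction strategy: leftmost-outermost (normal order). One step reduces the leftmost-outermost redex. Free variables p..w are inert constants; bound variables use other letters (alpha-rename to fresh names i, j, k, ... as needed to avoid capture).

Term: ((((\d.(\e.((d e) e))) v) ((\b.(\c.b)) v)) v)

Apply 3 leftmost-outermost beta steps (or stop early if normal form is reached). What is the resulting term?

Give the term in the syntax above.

Step 0: ((((\d.(\e.((d e) e))) v) ((\b.(\c.b)) v)) v)
Step 1: (((\e.((v e) e)) ((\b.(\c.b)) v)) v)
Step 2: (((v ((\b.(\c.b)) v)) ((\b.(\c.b)) v)) v)
Step 3: (((v (\c.v)) ((\b.(\c.b)) v)) v)

Answer: (((v (\c.v)) ((\b.(\c.b)) v)) v)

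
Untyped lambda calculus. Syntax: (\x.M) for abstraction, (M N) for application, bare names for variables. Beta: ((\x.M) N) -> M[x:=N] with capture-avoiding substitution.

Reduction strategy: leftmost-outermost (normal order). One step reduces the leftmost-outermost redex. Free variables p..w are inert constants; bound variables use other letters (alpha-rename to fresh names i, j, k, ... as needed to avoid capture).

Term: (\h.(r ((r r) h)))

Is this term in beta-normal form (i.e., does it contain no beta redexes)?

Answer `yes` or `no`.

Answer: yes

Derivation:
Term: (\h.(r ((r r) h)))
No beta redexes found.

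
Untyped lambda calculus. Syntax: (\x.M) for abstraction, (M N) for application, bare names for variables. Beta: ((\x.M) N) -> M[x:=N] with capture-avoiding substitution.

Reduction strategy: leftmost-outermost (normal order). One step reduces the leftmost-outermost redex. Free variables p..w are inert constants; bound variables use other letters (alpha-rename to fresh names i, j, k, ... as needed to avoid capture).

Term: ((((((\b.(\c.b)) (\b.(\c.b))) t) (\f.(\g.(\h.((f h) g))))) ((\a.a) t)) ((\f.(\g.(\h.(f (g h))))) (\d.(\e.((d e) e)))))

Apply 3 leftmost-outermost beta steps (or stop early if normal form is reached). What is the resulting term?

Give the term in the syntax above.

Answer: (((\c.(\f.(\g.(\h.((f h) g))))) ((\a.a) t)) ((\f.(\g.(\h.(f (g h))))) (\d.(\e.((d e) e)))))

Derivation:
Step 0: ((((((\b.(\c.b)) (\b.(\c.b))) t) (\f.(\g.(\h.((f h) g))))) ((\a.a) t)) ((\f.(\g.(\h.(f (g h))))) (\d.(\e.((d e) e)))))
Step 1: (((((\c.(\b.(\c.b))) t) (\f.(\g.(\h.((f h) g))))) ((\a.a) t)) ((\f.(\g.(\h.(f (g h))))) (\d.(\e.((d e) e)))))
Step 2: ((((\b.(\c.b)) (\f.(\g.(\h.((f h) g))))) ((\a.a) t)) ((\f.(\g.(\h.(f (g h))))) (\d.(\e.((d e) e)))))
Step 3: (((\c.(\f.(\g.(\h.((f h) g))))) ((\a.a) t)) ((\f.(\g.(\h.(f (g h))))) (\d.(\e.((d e) e)))))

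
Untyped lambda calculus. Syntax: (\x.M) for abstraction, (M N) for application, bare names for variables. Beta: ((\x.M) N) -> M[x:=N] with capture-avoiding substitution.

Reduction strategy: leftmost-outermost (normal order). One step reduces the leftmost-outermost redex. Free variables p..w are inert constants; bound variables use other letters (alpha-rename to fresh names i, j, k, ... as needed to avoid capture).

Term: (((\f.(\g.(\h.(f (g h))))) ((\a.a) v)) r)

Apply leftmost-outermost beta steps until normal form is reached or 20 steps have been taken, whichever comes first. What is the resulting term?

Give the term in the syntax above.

Step 0: (((\f.(\g.(\h.(f (g h))))) ((\a.a) v)) r)
Step 1: ((\g.(\h.(((\a.a) v) (g h)))) r)
Step 2: (\h.(((\a.a) v) (r h)))
Step 3: (\h.(v (r h)))

Answer: (\h.(v (r h)))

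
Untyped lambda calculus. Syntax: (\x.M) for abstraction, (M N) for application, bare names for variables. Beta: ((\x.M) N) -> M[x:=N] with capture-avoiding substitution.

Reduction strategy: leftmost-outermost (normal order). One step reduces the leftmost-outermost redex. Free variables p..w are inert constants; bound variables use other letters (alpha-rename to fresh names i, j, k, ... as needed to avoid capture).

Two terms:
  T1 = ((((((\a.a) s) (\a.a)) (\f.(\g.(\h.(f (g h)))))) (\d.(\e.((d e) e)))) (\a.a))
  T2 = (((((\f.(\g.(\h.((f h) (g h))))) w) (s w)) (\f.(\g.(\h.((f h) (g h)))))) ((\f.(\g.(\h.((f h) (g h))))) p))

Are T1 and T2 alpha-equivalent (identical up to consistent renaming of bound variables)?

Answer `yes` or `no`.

Answer: no

Derivation:
Term 1: ((((((\a.a) s) (\a.a)) (\f.(\g.(\h.(f (g h)))))) (\d.(\e.((d e) e)))) (\a.a))
Term 2: (((((\f.(\g.(\h.((f h) (g h))))) w) (s w)) (\f.(\g.(\h.((f h) (g h)))))) ((\f.(\g.(\h.((f h) (g h))))) p))
Alpha-equivalence: compare structure up to binder renaming.
Result: False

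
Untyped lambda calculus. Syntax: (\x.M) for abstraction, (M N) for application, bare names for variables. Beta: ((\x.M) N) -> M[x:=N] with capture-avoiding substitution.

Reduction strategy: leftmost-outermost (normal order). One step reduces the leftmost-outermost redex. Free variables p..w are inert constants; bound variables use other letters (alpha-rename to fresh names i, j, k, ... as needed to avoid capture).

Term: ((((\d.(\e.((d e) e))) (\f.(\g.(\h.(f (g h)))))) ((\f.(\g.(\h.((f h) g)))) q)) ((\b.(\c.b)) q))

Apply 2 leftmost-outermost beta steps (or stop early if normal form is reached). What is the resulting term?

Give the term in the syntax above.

Answer: ((((\f.(\g.(\h.(f (g h))))) ((\f.(\g.(\h.((f h) g)))) q)) ((\f.(\g.(\h.((f h) g)))) q)) ((\b.(\c.b)) q))

Derivation:
Step 0: ((((\d.(\e.((d e) e))) (\f.(\g.(\h.(f (g h)))))) ((\f.(\g.(\h.((f h) g)))) q)) ((\b.(\c.b)) q))
Step 1: (((\e.(((\f.(\g.(\h.(f (g h))))) e) e)) ((\f.(\g.(\h.((f h) g)))) q)) ((\b.(\c.b)) q))
Step 2: ((((\f.(\g.(\h.(f (g h))))) ((\f.(\g.(\h.((f h) g)))) q)) ((\f.(\g.(\h.((f h) g)))) q)) ((\b.(\c.b)) q))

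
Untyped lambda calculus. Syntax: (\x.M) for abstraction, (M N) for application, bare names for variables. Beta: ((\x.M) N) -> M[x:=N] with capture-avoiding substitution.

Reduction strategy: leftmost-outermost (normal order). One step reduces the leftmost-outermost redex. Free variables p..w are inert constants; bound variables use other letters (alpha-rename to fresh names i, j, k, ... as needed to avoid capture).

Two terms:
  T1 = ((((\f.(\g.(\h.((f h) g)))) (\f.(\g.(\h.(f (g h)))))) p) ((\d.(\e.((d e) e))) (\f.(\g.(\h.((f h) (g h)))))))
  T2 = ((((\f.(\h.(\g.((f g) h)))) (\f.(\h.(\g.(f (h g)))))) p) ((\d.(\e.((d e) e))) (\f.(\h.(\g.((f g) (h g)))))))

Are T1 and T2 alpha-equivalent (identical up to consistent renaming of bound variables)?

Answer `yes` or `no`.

Term 1: ((((\f.(\g.(\h.((f h) g)))) (\f.(\g.(\h.(f (g h)))))) p) ((\d.(\e.((d e) e))) (\f.(\g.(\h.((f h) (g h)))))))
Term 2: ((((\f.(\h.(\g.((f g) h)))) (\f.(\h.(\g.(f (h g)))))) p) ((\d.(\e.((d e) e))) (\f.(\h.(\g.((f g) (h g)))))))
Alpha-equivalence: compare structure up to binder renaming.
Result: True

Answer: yes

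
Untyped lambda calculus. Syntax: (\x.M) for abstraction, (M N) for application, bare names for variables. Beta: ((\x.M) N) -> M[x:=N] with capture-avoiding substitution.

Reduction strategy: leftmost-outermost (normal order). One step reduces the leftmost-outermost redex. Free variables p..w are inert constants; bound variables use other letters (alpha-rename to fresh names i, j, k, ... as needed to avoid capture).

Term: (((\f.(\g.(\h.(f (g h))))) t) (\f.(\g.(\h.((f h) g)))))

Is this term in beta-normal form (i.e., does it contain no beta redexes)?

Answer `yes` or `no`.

Answer: no

Derivation:
Term: (((\f.(\g.(\h.(f (g h))))) t) (\f.(\g.(\h.((f h) g)))))
Found 1 beta redex(es).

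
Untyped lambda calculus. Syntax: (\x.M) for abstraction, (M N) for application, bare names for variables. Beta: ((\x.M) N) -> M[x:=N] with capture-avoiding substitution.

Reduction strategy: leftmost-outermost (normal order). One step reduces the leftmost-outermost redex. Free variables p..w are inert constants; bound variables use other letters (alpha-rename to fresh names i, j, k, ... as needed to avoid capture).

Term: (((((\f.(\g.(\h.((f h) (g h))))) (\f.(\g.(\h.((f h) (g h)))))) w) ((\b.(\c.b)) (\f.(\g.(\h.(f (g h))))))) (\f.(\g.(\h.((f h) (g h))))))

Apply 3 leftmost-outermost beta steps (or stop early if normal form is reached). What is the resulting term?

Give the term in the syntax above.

Step 0: (((((\f.(\g.(\h.((f h) (g h))))) (\f.(\g.(\h.((f h) (g h)))))) w) ((\b.(\c.b)) (\f.(\g.(\h.(f (g h))))))) (\f.(\g.(\h.((f h) (g h))))))
Step 1: ((((\g.(\h.(((\f.(\g.(\h.((f h) (g h))))) h) (g h)))) w) ((\b.(\c.b)) (\f.(\g.(\h.(f (g h))))))) (\f.(\g.(\h.((f h) (g h))))))
Step 2: (((\h.(((\f.(\g.(\h.((f h) (g h))))) h) (w h))) ((\b.(\c.b)) (\f.(\g.(\h.(f (g h))))))) (\f.(\g.(\h.((f h) (g h))))))
Step 3: ((((\f.(\g.(\h.((f h) (g h))))) ((\b.(\c.b)) (\f.(\g.(\h.(f (g h))))))) (w ((\b.(\c.b)) (\f.(\g.(\h.(f (g h)))))))) (\f.(\g.(\h.((f h) (g h))))))

Answer: ((((\f.(\g.(\h.((f h) (g h))))) ((\b.(\c.b)) (\f.(\g.(\h.(f (g h))))))) (w ((\b.(\c.b)) (\f.(\g.(\h.(f (g h)))))))) (\f.(\g.(\h.((f h) (g h))))))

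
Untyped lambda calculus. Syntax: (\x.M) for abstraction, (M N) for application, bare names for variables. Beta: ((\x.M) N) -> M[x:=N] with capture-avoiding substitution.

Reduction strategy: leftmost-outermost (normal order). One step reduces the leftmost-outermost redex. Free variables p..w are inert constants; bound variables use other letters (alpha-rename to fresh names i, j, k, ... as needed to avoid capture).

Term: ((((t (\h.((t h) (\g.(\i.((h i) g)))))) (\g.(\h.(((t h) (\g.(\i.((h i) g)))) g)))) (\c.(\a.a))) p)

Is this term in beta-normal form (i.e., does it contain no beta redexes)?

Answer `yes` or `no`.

Term: ((((t (\h.((t h) (\g.(\i.((h i) g)))))) (\g.(\h.(((t h) (\g.(\i.((h i) g)))) g)))) (\c.(\a.a))) p)
No beta redexes found.

Answer: yes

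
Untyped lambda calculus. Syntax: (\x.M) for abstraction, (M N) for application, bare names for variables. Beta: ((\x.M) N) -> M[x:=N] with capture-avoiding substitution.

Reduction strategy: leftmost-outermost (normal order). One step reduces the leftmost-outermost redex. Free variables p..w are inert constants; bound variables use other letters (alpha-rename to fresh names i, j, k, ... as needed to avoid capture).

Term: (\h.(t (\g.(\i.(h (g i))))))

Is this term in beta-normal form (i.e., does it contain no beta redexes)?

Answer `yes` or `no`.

Answer: yes

Derivation:
Term: (\h.(t (\g.(\i.(h (g i))))))
No beta redexes found.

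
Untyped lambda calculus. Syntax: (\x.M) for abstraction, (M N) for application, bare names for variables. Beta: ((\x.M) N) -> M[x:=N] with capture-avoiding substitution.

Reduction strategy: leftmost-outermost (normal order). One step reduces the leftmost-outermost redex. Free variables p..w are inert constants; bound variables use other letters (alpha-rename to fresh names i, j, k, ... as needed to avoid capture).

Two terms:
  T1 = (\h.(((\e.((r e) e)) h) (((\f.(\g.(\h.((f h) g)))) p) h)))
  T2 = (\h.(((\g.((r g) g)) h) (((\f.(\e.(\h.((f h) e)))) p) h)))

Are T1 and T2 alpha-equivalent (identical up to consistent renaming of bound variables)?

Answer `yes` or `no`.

Term 1: (\h.(((\e.((r e) e)) h) (((\f.(\g.(\h.((f h) g)))) p) h)))
Term 2: (\h.(((\g.((r g) g)) h) (((\f.(\e.(\h.((f h) e)))) p) h)))
Alpha-equivalence: compare structure up to binder renaming.
Result: True

Answer: yes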